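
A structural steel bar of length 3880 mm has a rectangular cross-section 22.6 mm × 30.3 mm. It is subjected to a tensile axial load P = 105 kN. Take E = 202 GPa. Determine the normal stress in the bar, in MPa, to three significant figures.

A = 684.8 mm².
σ = N/A = 105000/684.8 = 153.3 MPa.

153 MPa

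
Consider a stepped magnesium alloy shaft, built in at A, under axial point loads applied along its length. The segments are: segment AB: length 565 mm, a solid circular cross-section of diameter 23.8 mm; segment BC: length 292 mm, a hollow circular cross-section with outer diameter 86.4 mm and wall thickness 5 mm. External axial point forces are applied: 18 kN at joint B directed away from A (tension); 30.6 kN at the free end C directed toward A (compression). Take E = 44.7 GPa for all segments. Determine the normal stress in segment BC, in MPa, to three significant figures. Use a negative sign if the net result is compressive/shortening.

-23.9 MPa

Internal axial forces (sectioning from the free end, tension +): N_BC = -30.6 kN, N_AB = -12.6 kN.
A_BC = 1279 mm².
σ_BC = N_BC/A_BC = -30600/1279 = -23.93 MPa.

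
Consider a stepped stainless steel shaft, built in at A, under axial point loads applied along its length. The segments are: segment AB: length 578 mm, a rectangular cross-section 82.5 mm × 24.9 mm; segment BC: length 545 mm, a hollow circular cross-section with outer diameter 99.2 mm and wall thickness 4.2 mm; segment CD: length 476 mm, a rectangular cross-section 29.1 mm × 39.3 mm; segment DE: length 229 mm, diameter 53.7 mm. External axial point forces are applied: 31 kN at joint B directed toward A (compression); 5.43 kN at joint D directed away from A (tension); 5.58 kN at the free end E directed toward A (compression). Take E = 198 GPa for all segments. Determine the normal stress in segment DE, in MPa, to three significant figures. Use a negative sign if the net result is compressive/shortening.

Internal axial forces (sectioning from the free end, tension +): N_DE = -5.58 kN, N_CD = -0.15 kN, N_BC = -0.15 kN, N_AB = -31.15 kN.
A_DE = 2265 mm².
σ_DE = N_DE/A_DE = -5580/2265 = -2.464 MPa.

-2.46 MPa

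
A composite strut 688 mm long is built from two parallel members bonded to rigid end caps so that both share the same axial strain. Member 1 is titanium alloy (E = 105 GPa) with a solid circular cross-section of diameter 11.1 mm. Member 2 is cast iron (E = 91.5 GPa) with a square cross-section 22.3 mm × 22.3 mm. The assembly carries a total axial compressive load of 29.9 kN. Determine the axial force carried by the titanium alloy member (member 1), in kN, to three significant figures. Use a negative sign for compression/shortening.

-5.46 kN

A_1 = 96.77 mm².
A_2 = 497.3 mm².
Equal strain + equilibrium ⇒ each member carries load in proportion to AE: A₁E₁ = 10160000 N, A₂E₂ = 45500000 N, ΣAE = 55660000 N.
F₁ = P·A₁E₁/ΣAE = -29900·10160000/55660000 = -5458 N.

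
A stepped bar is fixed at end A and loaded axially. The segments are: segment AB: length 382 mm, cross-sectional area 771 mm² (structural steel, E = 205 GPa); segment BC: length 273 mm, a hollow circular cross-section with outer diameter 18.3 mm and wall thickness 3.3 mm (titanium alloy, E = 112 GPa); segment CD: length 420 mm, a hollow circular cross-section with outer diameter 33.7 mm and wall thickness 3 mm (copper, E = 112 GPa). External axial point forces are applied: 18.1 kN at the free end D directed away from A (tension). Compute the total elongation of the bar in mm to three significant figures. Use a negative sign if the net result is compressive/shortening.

Internal axial forces (sectioning from the free end, tension +): N_CD = 18.1 kN, N_BC = 18.1 kN, N_AB = 18.1 kN.
A_BC = 155.5 mm².
A_CD = 289.3 mm².
δ_AB = 18100·382/(771·205000) = 0.04375 mm
δ_BC = 18100·273/(155.5·112000) = 0.2837 mm
δ_CD = 18100·420/(289.3·112000) = 0.2346 mm
δ = Σδ_i = 0.562 mm.

0.562 mm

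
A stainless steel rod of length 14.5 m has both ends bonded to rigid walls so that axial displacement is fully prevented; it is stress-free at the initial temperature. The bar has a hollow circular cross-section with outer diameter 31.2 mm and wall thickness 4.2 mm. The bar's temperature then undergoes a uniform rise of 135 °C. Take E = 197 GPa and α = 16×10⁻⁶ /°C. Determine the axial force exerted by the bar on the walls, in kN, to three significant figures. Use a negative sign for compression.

Free thermal expansion αLΔT = 16e-6 · 14500 · 135 = 31.32 mm.
The walls impose strain ε = −(31.32)/14500 = -2.1600e-03; σ = Eε = 197000 · -2.1600e-03 = -425.5 MPa.
Wall reaction R = σ·A = -425.5·356.3 = -151600 N = -151.6 kN.

-152 kN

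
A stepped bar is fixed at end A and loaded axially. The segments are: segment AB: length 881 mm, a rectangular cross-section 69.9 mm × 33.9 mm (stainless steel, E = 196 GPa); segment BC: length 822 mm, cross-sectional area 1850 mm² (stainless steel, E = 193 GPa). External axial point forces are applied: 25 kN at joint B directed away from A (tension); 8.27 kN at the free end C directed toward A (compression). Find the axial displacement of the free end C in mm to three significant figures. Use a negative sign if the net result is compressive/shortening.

Internal axial forces (sectioning from the free end, tension +): N_BC = -8.27 kN, N_AB = 16.73 kN.
A_AB = 2370 mm².
δ_AB = 16730·881/(2370·196000) = 0.03174 mm
δ_BC = -8270·822/(1850·193000) = -0.01904 mm
δ = Σδ_i = 0.0127 mm.

0.0127 mm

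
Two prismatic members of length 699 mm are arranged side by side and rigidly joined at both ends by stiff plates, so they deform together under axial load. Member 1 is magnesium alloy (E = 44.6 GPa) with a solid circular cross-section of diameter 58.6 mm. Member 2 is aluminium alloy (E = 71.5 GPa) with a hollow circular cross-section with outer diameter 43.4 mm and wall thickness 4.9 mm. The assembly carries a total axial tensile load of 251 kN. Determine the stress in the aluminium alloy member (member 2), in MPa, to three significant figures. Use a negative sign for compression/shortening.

A_1 = 2697 mm².
A_2 = 592.7 mm².
Equal strain + equilibrium ⇒ each member carries load in proportion to AE: A₁E₁ = 120300000 N, A₂E₂ = 42380000 N, ΣAE = 162700000 N.
σ₂ = P·E₂/ΣAE = 251000·71500/162700000 = 110.3 MPa.

110 MPa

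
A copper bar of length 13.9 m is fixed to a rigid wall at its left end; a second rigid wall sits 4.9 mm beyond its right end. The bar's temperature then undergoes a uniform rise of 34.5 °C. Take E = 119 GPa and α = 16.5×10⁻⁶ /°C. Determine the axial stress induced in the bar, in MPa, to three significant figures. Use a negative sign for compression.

-25.8 MPa

Free thermal expansion αLΔT = 16.5e-6 · 13900 · 34.5 = 7.913 mm.
The walls engage after the gap closes; constrained expansion = 7.913 − 4.9 = 3.013 mm.
The walls impose strain ε = −(3.013)/13900 = -2.1673e-04; σ = Eε = 119000 · -2.1673e-04 = -25.79 MPa.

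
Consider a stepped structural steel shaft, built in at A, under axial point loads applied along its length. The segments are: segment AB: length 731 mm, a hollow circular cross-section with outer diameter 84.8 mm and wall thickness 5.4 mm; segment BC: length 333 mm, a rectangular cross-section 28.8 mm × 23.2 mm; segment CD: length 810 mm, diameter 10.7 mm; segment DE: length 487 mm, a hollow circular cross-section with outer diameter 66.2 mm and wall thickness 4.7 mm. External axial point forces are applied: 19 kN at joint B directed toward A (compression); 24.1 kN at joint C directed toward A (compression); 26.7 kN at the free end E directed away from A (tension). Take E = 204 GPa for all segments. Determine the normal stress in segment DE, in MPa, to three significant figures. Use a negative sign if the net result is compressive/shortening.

29.4 MPa

Internal axial forces (sectioning from the free end, tension +): N_DE = 26.7 kN, N_CD = 26.7 kN, N_BC = 2.6 kN, N_AB = -16.4 kN.
A_DE = 908.1 mm².
σ_DE = N_DE/A_DE = 26700/908.1 = 29.4 MPa.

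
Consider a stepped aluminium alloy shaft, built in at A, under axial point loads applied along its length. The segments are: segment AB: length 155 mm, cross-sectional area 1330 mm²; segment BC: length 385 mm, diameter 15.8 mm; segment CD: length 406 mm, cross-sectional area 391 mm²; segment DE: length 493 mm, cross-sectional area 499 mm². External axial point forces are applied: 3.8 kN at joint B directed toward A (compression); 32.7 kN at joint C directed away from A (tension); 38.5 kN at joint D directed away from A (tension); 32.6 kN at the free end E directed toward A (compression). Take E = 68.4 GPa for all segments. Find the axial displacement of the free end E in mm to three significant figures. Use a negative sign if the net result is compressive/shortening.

0.786 mm

Internal axial forces (sectioning from the free end, tension +): N_DE = -32.6 kN, N_CD = 5.9 kN, N_BC = 38.6 kN, N_AB = 34.8 kN.
A_BC = 196.1 mm².
δ_AB = 34800·155/(1330·68400) = 0.05929 mm
δ_BC = 38600·385/(196.1·68400) = 1.108 mm
δ_CD = 5900·406/(391·68400) = 0.08957 mm
δ_DE = -32600·493/(499·68400) = -0.4709 mm
δ = Σδ_i = 0.7861 mm.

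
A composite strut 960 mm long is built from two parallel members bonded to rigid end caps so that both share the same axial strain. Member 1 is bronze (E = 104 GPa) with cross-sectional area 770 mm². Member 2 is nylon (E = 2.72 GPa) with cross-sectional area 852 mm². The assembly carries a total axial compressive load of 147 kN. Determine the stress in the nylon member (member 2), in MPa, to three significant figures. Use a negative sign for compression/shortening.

-4.85 MPa

Equal strain + equilibrium ⇒ each member carries load in proportion to AE: A₁E₁ = 80080000 N, A₂E₂ = 2317000 N, ΣAE = 82400000 N.
σ₂ = P·E₂/ΣAE = -147000·2720/82400000 = -4.853 MPa.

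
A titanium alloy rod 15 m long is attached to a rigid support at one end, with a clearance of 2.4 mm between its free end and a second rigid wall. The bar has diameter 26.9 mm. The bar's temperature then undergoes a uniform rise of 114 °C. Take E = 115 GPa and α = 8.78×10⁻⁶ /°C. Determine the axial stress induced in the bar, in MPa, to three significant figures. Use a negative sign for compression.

Free thermal expansion αLΔT = 8.78e-6 · 15000 · 114 = 15.01 mm.
The walls engage after the gap closes; constrained expansion = 15.01 − 2.4 = 12.61 mm.
The walls impose strain ε = −(12.61)/15000 = -8.4092e-04; σ = Eε = 115000 · -8.4092e-04 = -96.71 MPa.

-96.7 MPa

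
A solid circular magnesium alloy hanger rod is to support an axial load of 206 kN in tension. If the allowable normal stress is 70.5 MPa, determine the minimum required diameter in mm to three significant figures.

Required area A ≥ P/σ_allow = 206000/70.5 = 2922 mm².
For a solid circular section, d ≥ √(4A/π) = 60.99 mm.

61.0 mm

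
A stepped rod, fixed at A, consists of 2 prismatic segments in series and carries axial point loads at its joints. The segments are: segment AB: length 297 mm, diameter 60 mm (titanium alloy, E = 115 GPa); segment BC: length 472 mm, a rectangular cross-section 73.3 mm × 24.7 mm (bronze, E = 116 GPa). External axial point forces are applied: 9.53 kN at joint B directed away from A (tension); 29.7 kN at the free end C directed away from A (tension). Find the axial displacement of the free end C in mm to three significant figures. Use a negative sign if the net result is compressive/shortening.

Internal axial forces (sectioning from the free end, tension +): N_BC = 29.7 kN, N_AB = 39.23 kN.
A_AB = 2827 mm².
A_BC = 1811 mm².
δ_AB = 39230·297/(2827·115000) = 0.03583 mm
δ_BC = 29700·472/(1811·116000) = 0.06675 mm
δ = Σδ_i = 0.1026 mm.

0.103 mm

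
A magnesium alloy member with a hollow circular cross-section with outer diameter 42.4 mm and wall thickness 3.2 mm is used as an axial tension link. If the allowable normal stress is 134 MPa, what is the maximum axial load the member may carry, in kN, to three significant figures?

A = 394.1 mm².
P_max = σ_allow · A = 134 · 394.1 = 52810 N = 52.81 kN.

52.8 kN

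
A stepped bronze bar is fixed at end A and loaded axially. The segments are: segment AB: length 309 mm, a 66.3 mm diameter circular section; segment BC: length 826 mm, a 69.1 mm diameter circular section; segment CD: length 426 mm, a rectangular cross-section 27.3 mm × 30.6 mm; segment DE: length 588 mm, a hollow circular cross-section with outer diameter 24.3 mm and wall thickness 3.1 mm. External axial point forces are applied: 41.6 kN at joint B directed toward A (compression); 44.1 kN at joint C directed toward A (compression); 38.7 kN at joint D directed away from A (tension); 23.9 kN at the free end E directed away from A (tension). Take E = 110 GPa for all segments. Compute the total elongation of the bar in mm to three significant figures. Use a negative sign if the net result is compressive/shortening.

Internal axial forces (sectioning from the free end, tension +): N_DE = 23.9 kN, N_CD = 62.6 kN, N_BC = 18.5 kN, N_AB = -23.1 kN.
A_AB = 3452 mm².
A_BC = 3750 mm².
A_CD = 835.4 mm².
A_DE = 206.5 mm².
δ_AB = -23100·309/(3452·110000) = -0.0188 mm
δ_BC = 18500·826/(3750·110000) = 0.03704 mm
δ_CD = 62600·426/(835.4·110000) = 0.2902 mm
δ_DE = 23900·588/(206.5·110000) = 0.6188 mm
δ = Σδ_i = 0.9272 mm.

0.927 mm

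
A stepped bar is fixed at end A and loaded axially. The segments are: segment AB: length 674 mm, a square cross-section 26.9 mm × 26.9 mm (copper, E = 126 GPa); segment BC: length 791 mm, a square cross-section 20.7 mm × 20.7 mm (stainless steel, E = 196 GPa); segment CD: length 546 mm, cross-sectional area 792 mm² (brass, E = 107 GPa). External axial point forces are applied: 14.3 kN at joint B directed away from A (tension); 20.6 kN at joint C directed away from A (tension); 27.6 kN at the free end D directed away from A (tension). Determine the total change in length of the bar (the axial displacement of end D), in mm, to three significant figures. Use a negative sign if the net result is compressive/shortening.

Internal axial forces (sectioning from the free end, tension +): N_CD = 27.6 kN, N_BC = 48.2 kN, N_AB = 62.5 kN.
A_AB = 723.6 mm².
A_BC = 428.5 mm².
δ_AB = 62500·674/(723.6·126000) = 0.462 mm
δ_BC = 48200·791/(428.5·196000) = 0.454 mm
δ_CD = 27600·546/(792·107000) = 0.1778 mm
δ = Σδ_i = 1.094 mm.

1.09 mm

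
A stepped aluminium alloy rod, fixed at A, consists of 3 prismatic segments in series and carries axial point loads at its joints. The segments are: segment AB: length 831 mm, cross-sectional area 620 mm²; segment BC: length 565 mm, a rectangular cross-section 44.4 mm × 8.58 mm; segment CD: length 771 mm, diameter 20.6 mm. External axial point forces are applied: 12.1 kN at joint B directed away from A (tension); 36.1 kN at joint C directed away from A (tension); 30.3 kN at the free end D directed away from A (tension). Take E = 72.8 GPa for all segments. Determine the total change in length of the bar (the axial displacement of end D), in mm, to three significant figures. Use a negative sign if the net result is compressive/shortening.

3.76 mm

Internal axial forces (sectioning from the free end, tension +): N_CD = 30.3 kN, N_BC = 66.4 kN, N_AB = 78.5 kN.
A_BC = 381 mm².
A_CD = 333.3 mm².
δ_AB = 78500·831/(620·72800) = 1.445 mm
δ_BC = 66400·565/(381·72800) = 1.353 mm
δ_CD = 30300·771/(333.3·72800) = 0.9628 mm
δ = Σδ_i = 3.761 mm.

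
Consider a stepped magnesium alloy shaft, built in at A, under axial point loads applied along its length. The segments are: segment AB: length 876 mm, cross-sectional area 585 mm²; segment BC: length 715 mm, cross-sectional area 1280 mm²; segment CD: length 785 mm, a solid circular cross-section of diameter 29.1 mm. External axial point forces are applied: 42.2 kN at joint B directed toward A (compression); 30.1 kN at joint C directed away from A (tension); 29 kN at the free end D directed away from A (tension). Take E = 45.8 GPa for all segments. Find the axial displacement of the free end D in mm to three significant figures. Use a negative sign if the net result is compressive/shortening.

Internal axial forces (sectioning from the free end, tension +): N_CD = 29 kN, N_BC = 59.1 kN, N_AB = 16.9 kN.
A_CD = 665.1 mm².
δ_AB = 16900·876/(585·45800) = 0.5525 mm
δ_BC = 59100·715/(1280·45800) = 0.7208 mm
δ_CD = 29000·785/(665.1·45800) = 0.7474 mm
δ = Σδ_i = 2.021 mm.

2.02 mm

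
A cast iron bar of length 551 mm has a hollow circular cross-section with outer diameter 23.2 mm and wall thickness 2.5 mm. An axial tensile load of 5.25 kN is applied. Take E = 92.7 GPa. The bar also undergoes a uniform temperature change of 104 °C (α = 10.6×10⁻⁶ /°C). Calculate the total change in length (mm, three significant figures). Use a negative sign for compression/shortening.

0.799 mm

A = 162.6 mm².
δ_mech = NL/(AE) = 5250·551/(162.6·92700) = 0.1919 mm.
δ_thermal = αLΔT = 10.6e-6·551·104 = 0.6074 mm.
δ = δ_mech + δ_thermal = 0.7994 mm.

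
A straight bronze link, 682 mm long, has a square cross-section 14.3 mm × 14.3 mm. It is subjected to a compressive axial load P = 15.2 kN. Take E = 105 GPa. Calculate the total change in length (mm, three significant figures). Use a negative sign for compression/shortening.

-0.483 mm

A = 204.5 mm².
δ_mech = NL/(AE) = -15200·682/(204.5·105000) = -0.4828 mm.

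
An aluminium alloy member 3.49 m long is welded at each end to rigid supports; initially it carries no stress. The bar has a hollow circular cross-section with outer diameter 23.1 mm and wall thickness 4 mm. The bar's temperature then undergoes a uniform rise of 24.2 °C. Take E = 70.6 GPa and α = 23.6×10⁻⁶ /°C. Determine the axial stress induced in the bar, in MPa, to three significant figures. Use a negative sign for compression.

Free thermal expansion αLΔT = 23.6e-6 · 3490 · 24.2 = 1.993 mm.
The walls impose strain ε = −(1.993)/3490 = -5.7112e-04; σ = Eε = 70600 · -5.7112e-04 = -40.32 MPa.

-40.3 MPa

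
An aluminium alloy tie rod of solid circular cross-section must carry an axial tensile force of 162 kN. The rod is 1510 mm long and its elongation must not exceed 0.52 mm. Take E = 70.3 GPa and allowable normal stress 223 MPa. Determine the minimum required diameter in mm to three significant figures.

92.3 mm

Required area A ≥ P/σ_allow = 162000/223 = 726.5 mm².
For a solid circular section, d ≥ √(4A/π) = 30.41 mm.
Elongation limit: A ≥ PL/(Eδ_allow) = 162000·1510/(70300·0.52) = 6692 mm² ⇒ d ≥ 92.3 mm.
The elongation limit governs.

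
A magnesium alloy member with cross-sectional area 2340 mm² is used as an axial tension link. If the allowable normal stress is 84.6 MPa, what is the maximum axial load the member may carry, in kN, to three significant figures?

198 kN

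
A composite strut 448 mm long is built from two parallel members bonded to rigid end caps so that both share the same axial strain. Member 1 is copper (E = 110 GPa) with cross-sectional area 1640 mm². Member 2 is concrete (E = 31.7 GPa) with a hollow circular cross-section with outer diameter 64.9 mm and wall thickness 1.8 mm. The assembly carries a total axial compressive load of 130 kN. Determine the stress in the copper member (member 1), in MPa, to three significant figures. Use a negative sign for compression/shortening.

-74.6 MPa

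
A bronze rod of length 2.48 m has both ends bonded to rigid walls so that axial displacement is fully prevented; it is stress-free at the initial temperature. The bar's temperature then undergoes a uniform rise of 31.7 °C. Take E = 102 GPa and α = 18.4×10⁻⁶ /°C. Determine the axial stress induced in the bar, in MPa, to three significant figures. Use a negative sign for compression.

-59.5 MPa

Free thermal expansion αLΔT = 18.4e-6 · 2480 · 31.7 = 1.447 mm.
The walls impose strain ε = −(1.447)/2480 = -5.8328e-04; σ = Eε = 102000 · -5.8328e-04 = -59.49 MPa.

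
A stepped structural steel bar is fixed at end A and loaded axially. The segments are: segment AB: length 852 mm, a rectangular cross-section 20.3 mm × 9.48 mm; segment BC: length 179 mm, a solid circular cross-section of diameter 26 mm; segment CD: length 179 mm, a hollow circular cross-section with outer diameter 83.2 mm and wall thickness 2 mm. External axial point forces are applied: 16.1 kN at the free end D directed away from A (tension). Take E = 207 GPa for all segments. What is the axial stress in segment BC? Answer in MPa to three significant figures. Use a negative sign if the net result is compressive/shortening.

Internal axial forces (sectioning from the free end, tension +): N_CD = 16.1 kN, N_BC = 16.1 kN, N_AB = 16.1 kN.
A_BC = 530.9 mm².
σ_BC = N_BC/A_BC = 16100/530.9 = 30.32 MPa.

30.3 MPa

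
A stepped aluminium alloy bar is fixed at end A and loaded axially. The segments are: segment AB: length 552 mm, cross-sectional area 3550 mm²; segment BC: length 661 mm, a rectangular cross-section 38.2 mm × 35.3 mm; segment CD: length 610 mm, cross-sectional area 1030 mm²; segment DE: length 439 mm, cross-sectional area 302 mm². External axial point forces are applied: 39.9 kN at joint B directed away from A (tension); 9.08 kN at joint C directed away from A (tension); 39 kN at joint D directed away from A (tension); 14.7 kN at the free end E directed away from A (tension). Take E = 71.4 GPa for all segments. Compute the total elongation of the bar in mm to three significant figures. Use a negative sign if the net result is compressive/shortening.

Internal axial forces (sectioning from the free end, tension +): N_DE = 14.7 kN, N_CD = 53.7 kN, N_BC = 62.78 kN, N_AB = 102.7 kN.
A_BC = 1348 mm².
δ_AB = 102700·552/(3550·71400) = 0.2236 mm
δ_BC = 62780·661/(1348·71400) = 0.431 mm
δ_CD = 53700·610/(1030·71400) = 0.4454 mm
δ_DE = 14700·439/(302·71400) = 0.2993 mm
δ = Σδ_i = 1.399 mm.

1.40 mm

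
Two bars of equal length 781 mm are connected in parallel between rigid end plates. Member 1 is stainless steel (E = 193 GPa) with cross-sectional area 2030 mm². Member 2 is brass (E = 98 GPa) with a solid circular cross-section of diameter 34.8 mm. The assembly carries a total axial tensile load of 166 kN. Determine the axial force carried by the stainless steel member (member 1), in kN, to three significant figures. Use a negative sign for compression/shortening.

A_2 = 951.1 mm².
Equal strain + equilibrium ⇒ each member carries load in proportion to AE: A₁E₁ = 391800000 N, A₂E₂ = 93210000 N, ΣAE = 485000000 N.
F₁ = P·A₁E₁/ΣAE = 166000·391800000/485000000 = 134100 N.

134 kN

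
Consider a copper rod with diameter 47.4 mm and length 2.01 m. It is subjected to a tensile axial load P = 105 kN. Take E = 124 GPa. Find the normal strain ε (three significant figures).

A = 1765 mm².
σ = N/A = 59.5 MPa; ε = σ/E = 59.5/124000 = 4.799e-04.

4.80e-04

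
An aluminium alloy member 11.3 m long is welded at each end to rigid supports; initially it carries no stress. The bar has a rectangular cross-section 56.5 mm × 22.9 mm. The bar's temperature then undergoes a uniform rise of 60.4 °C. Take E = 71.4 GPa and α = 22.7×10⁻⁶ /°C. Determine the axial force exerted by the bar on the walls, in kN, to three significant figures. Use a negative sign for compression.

-127 kN

Free thermal expansion αLΔT = 22.7e-6 · 11300 · 60.4 = 15.49 mm.
The walls impose strain ε = −(15.49)/11300 = -1.3711e-03; σ = Eε = 71400 · -1.3711e-03 = -97.9 MPa.
Wall reaction R = σ·A = -97.9·1294 = -126700 N = -126.7 kN.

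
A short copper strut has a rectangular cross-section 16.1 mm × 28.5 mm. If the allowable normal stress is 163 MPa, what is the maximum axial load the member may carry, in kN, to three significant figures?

A = 458.9 mm².
P_max = σ_allow · A = 163 · 458.9 = 74790 N = 74.79 kN.

74.8 kN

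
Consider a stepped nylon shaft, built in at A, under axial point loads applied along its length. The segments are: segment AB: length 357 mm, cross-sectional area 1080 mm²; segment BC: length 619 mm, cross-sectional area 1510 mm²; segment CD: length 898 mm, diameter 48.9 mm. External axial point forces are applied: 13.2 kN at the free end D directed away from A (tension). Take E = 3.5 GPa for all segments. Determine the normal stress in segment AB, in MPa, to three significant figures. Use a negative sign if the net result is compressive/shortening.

12.2 MPa

Internal axial forces (sectioning from the free end, tension +): N_CD = 13.2 kN, N_BC = 13.2 kN, N_AB = 13.2 kN.
σ_AB = N_AB/A_AB = 13200/1080 = 12.22 MPa.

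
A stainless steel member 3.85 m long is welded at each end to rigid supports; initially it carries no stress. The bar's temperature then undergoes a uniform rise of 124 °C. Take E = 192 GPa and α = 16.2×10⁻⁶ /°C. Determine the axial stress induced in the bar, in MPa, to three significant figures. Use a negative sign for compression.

Free thermal expansion αLΔT = 16.2e-6 · 3850 · 124 = 7.734 mm.
The walls impose strain ε = −(7.734)/3850 = -2.0088e-03; σ = Eε = 192000 · -2.0088e-03 = -385.7 MPa.

-386 MPa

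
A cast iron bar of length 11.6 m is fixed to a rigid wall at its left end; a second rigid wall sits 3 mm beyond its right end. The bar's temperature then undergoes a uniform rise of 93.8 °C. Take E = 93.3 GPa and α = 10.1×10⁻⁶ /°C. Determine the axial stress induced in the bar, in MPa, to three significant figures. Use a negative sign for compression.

-64.3 MPa

Free thermal expansion αLΔT = 10.1e-6 · 11600 · 93.8 = 10.99 mm.
The walls engage after the gap closes; constrained expansion = 10.99 − 3 = 7.99 mm.
The walls impose strain ε = −(7.99)/11600 = -6.8876e-04; σ = Eε = 93300 · -6.8876e-04 = -64.26 MPa.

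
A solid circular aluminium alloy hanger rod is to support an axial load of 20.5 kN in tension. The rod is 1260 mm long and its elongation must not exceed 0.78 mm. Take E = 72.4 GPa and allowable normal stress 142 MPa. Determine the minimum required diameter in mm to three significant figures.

Required area A ≥ P/σ_allow = 20500/142 = 144.4 mm².
For a solid circular section, d ≥ √(4A/π) = 13.56 mm.
Elongation limit: A ≥ PL/(Eδ_allow) = 20500·1260/(72400·0.78) = 457.4 mm² ⇒ d ≥ 24.13 mm.
The elongation limit governs.

24.1 mm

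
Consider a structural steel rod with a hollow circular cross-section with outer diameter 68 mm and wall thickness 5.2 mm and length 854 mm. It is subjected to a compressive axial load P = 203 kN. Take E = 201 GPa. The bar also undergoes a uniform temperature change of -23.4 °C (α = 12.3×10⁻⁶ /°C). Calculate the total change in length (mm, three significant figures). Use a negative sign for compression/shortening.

-1.09 mm

A = 1026 mm².
δ_mech = NL/(AE) = -203000·854/(1026·201000) = -0.8407 mm.
δ_thermal = αLΔT = 12.3e-6·854·-23.4 = -0.2458 mm.
δ = δ_mech + δ_thermal = -1.087 mm.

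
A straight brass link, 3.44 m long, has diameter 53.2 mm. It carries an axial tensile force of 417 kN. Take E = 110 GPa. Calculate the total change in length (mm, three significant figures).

A = 2223 mm².
δ_mech = NL/(AE) = 417000·3440/(2223·110000) = 5.867 mm.

5.87 mm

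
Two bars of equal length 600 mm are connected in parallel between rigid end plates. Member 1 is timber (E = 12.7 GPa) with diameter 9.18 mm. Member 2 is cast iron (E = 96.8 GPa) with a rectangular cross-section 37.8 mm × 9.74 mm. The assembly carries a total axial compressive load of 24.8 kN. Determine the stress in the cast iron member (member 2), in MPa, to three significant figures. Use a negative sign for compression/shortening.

-65.8 MPa

A_1 = 66.19 mm².
A_2 = 368.2 mm².
Equal strain + equilibrium ⇒ each member carries load in proportion to AE: A₁E₁ = 840600 N, A₂E₂ = 35640000 N, ΣAE = 36480000 N.
σ₂ = P·E₂/ΣAE = -24800·96800/36480000 = -65.81 MPa.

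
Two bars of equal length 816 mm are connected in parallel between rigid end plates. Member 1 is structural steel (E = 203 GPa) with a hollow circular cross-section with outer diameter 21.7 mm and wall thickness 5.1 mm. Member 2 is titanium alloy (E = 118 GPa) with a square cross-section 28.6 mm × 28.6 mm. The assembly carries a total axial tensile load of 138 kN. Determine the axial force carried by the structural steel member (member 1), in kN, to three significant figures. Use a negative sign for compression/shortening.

49.5 kN

A_1 = 266 mm².
A_2 = 818 mm².
Equal strain + equilibrium ⇒ each member carries load in proportion to AE: A₁E₁ = 53990000 N, A₂E₂ = 96520000 N, ΣAE = 150500000 N.
F₁ = P·A₁E₁/ΣAE = 138000·53990000/150500000 = 49500 N.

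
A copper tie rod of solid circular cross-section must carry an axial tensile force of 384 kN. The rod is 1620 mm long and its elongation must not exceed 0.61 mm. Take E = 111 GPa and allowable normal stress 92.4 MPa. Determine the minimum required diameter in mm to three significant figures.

108 mm

Required area A ≥ P/σ_allow = 384000/92.4 = 4156 mm².
For a solid circular section, d ≥ √(4A/π) = 72.74 mm.
Elongation limit: A ≥ PL/(Eδ_allow) = 384000·1620/(111000·0.61) = 9187 mm² ⇒ d ≥ 108.2 mm.
The elongation limit governs.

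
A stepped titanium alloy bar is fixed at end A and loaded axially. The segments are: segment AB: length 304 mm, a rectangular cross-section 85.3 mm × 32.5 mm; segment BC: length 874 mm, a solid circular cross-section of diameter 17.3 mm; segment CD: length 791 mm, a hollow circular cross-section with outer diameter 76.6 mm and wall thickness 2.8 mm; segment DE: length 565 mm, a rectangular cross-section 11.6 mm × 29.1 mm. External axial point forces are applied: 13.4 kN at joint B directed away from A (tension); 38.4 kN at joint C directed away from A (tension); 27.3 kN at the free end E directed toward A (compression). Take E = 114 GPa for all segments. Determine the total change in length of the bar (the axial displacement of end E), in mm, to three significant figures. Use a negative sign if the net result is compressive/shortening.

Internal axial forces (sectioning from the free end, tension +): N_DE = -27.3 kN, N_CD = -27.3 kN, N_BC = 11.1 kN, N_AB = 24.5 kN.
A_AB = 2772 mm².
A_BC = 235.1 mm².
A_CD = 649.2 mm².
A_DE = 337.6 mm².
δ_AB = 24500·304/(2772·114000) = 0.02357 mm
δ_BC = 11100·874/(235.1·114000) = 0.362 mm
δ_CD = -27300·791/(649.2·114000) = -0.2918 mm
δ_DE = -27300·565/(337.6·114000) = -0.4008 mm
δ = Σδ_i = -0.307 mm.

-0.307 mm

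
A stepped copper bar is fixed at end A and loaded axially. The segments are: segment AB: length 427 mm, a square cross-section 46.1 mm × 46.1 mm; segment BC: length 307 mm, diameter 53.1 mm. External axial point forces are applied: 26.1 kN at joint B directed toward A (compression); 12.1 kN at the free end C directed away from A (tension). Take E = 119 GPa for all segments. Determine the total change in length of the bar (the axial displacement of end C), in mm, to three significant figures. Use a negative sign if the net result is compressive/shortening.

-0.00954 mm

Internal axial forces (sectioning from the free end, tension +): N_BC = 12.1 kN, N_AB = -14 kN.
A_AB = 2125 mm².
A_BC = 2215 mm².
δ_AB = -14000·427/(2125·119000) = -0.02364 mm
δ_BC = 12100·307/(2215·119000) = 0.0141 mm
δ = Σδ_i = -0.009542 mm.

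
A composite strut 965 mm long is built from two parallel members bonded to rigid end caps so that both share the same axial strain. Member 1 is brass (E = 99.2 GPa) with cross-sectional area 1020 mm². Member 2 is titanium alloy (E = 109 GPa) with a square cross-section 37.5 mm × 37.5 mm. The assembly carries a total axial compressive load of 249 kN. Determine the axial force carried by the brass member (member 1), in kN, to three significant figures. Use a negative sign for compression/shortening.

-99.0 kN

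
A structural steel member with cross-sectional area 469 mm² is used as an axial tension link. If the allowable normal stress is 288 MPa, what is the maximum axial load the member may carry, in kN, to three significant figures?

135 kN

P_max = σ_allow · A = 288 · 469 = 135100 N = 135.1 kN.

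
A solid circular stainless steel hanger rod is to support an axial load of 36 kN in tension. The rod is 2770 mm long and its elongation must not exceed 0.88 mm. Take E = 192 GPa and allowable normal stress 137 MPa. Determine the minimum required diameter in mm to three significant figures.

Required area A ≥ P/σ_allow = 36000/137 = 262.8 mm².
For a solid circular section, d ≥ √(4A/π) = 18.29 mm.
Elongation limit: A ≥ PL/(Eδ_allow) = 36000·2770/(192000·0.88) = 590.2 mm² ⇒ d ≥ 27.41 mm.
The elongation limit governs.

27.4 mm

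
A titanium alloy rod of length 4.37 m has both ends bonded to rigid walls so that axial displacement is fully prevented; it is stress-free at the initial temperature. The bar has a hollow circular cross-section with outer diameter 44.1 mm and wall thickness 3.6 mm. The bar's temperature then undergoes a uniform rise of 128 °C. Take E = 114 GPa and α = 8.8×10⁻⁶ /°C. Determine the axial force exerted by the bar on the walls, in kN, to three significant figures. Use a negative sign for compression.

-58.8 kN

Free thermal expansion αLΔT = 8.8e-6 · 4370 · 128 = 4.922 mm.
The walls impose strain ε = −(4.922)/4370 = -1.1264e-03; σ = Eε = 114000 · -1.1264e-03 = -128.4 MPa.
Wall reaction R = σ·A = -128.4·458 = -58820 N = -58.82 kN.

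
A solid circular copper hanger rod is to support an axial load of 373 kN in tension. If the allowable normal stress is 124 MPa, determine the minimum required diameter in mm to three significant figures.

61.9 mm

Required area A ≥ P/σ_allow = 373000/124 = 3008 mm².
For a solid circular section, d ≥ √(4A/π) = 61.89 mm.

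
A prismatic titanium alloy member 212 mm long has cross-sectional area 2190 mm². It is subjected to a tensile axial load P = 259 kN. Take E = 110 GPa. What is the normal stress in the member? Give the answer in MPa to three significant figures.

σ = N/A = 259000/2190 = 118.3 MPa.

118 MPa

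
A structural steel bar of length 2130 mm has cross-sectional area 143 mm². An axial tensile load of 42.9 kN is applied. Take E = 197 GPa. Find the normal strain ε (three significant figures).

0.00152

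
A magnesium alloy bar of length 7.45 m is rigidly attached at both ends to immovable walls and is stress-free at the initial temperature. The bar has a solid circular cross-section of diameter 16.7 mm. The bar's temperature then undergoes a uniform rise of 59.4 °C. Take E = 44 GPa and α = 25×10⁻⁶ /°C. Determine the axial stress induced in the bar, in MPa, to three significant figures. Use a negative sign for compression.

Free thermal expansion αLΔT = 25e-6 · 7450 · 59.4 = 11.06 mm.
The walls impose strain ε = −(11.06)/7450 = -1.4850e-03; σ = Eε = 44000 · -1.4850e-03 = -65.34 MPa.

-65.3 MPa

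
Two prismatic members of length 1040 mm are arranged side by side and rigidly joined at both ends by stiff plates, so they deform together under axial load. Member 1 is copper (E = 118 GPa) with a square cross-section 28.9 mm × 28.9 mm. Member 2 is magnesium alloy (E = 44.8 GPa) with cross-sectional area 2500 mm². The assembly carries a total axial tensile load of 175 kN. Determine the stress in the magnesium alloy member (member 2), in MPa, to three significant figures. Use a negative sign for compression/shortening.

37.2 MPa

A_1 = 835.2 mm².
Equal strain + equilibrium ⇒ each member carries load in proportion to AE: A₁E₁ = 98550000 N, A₂E₂ = 112000000 N, ΣAE = 210600000 N.
σ₂ = P·E₂/ΣAE = 175000·44800/210600000 = 37.23 MPa.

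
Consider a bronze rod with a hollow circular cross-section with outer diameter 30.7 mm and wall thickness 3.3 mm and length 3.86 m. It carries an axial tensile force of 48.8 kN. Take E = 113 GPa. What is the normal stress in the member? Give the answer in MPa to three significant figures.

172 MPa

A = 284.1 mm².
σ = N/A = 48800/284.1 = 171.8 MPa.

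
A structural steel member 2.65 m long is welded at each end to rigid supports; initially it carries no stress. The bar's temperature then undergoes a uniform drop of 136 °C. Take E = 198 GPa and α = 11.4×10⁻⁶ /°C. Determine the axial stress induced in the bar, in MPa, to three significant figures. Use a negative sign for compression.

307 MPa

Free thermal expansion αLΔT = 11.4e-6 · 2650 · -136 = -4.109 mm.
The walls impose strain ε = −(-4.109)/2650 = 1.5504e-03; σ = Eε = 198000 · 1.5504e-03 = 307 MPa.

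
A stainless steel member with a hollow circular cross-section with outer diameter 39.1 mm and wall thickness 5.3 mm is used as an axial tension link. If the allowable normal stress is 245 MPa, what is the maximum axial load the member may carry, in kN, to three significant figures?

138 kN

A = 562.8 mm².
P_max = σ_allow · A = 245 · 562.8 = 137900 N = 137.9 kN.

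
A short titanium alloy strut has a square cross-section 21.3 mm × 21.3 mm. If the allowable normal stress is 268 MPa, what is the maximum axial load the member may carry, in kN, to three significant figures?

122 kN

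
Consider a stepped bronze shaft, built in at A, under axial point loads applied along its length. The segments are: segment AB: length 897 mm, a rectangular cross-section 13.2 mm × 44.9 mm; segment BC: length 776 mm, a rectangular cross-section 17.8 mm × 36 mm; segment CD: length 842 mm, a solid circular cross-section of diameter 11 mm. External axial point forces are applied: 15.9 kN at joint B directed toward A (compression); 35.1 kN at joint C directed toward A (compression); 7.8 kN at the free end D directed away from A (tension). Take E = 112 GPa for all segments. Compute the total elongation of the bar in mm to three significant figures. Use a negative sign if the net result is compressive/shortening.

-0.262 mm

Internal axial forces (sectioning from the free end, tension +): N_CD = 7.8 kN, N_BC = -27.3 kN, N_AB = -43.2 kN.
A_AB = 592.7 mm².
A_BC = 640.8 mm².
A_CD = 95.03 mm².
δ_AB = -43200·897/(592.7·112000) = -0.5838 mm
δ_BC = -27300·776/(640.8·112000) = -0.2952 mm
δ_CD = 7800·842/(95.03·112000) = 0.617 mm
δ = Σδ_i = -0.2619 mm.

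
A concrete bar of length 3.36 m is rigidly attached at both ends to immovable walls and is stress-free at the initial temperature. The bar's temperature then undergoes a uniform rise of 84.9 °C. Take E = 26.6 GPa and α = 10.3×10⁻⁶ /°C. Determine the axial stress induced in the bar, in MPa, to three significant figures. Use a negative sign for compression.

Free thermal expansion αLΔT = 10.3e-6 · 3360 · 84.9 = 2.938 mm.
The walls impose strain ε = −(2.938)/3360 = -8.7447e-04; σ = Eε = 26600 · -8.7447e-04 = -23.26 MPa.

-23.3 MPa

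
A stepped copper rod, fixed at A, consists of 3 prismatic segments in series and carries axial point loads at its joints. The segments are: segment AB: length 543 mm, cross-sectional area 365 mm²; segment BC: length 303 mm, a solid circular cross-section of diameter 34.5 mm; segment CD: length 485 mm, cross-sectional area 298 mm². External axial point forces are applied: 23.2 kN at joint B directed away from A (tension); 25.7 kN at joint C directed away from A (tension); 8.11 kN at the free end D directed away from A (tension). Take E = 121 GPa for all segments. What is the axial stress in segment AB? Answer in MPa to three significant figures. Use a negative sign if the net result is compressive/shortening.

156 MPa

Internal axial forces (sectioning from the free end, tension +): N_CD = 8.11 kN, N_BC = 33.81 kN, N_AB = 57.01 kN.
σ_AB = N_AB/A_AB = 57010/365 = 156.2 MPa.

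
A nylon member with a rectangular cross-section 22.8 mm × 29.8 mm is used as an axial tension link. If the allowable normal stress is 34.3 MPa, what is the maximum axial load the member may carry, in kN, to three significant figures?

A = 679.4 mm².
P_max = σ_allow · A = 34.3 · 679.4 = 23300 N = 23.3 kN.

23.3 kN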